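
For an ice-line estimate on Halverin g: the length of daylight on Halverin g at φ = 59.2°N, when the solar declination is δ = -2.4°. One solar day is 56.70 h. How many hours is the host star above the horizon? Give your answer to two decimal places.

cos H₀ = −tan φ · tan δ = −tan(+59.2°) × tan(-2.400°) = 0.0703, so H₀ = 1.5004 rad = 85.97°.
Daylight = 2H₀/(2π) × 56.70 h = (1.5004/π) × 56.70 = 27.08 h.

27.08 h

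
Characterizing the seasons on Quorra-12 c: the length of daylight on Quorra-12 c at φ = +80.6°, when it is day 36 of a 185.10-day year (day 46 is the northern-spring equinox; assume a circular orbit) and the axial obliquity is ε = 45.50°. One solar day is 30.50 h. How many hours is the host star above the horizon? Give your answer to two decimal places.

Solar longitude: λ_s = 360° × (36 − 46)/185.10 = -19.449°, i.e. -19.449° + 360° = 340.551°.
sin δ = sin 45.50° × sin 340.551° = -0.23749, so δ = -13.738°.
cos H₀ = −tan φ · tan δ = 1.4768 ≥ 1, so the host star never rises (polar night) and H₀ = 0.
Daylight = 2H₀/(2π) × 30.50 h = (0.0000/π) × 30.50 = 0.00 h.

0.00 h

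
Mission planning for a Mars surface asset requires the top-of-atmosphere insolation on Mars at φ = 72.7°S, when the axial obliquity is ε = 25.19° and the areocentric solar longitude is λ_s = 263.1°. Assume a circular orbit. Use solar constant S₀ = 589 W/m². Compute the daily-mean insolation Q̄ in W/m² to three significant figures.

Q̄ ≈ 238 W/m²

sin δ = sin 25.19° × sin 263.1° = -0.42254, so δ = -24.995°.
cos H₀ = −tan(-72.7°) tan(-24.995°) = -1.4968 ≤ −1 ⇒ polar day, H₀ = π.
Bracket: H₀ sin φ sin δ + cos φ cos δ sin H₀ = 3.1416×-0.95476×-0.42254 + 0.29737×0.90634×0.00000 = 1.267398 + 0.000000 = 1.267398.
Q̄ = (S₀/π) × [bracket] = (589/π) × 1.267398 = 237.6 W/m².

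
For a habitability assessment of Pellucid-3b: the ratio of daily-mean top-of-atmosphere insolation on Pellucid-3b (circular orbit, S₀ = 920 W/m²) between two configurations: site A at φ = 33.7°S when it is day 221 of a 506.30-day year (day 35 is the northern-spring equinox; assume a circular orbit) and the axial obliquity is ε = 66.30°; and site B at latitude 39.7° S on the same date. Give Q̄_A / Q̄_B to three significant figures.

— Configuration A (φ=-33.7°):
Solar longitude: λ_s = 360° × (221 − 35)/506.30 = 132.254°.
sin δ = sin 66.30° × sin 132.254° = 0.67775, so δ = +42.668°.
cos H₀ = −tan(-33.7°) tan(+42.668°) = 0.6147, H₀ = 0.9088 rad.
Bracket: H₀ sin φ sin δ + cos φ cos δ sin H₀ = 0.9088×-0.55484×0.67775 + 0.83195×0.73529×0.78874 = -0.341748 + 0.482492 = 0.140744.
Q̄ = (S₀/π) × [bracket] = (920/π) × 0.140744 = 41.216 W/m².
— Configuration B (φ=-39.7°):
cos H₀ = −tan(-39.7°) tan(+42.668°) = 0.7652, H₀ = 0.6994 rad.
Bracket: H₀ sin φ sin δ + cos φ cos δ sin H₀ = 0.6994×-0.63877×0.67775 + 0.76940×0.73529×0.64374 = -0.302789 + 0.364184 = 0.061395.
Q̄ = (S₀/π) × [bracket] = (920/π) × 0.061395 = 17.979 W/m².
Ratio Q̄_A / Q̄_B = 41.216 / 17.979 = 2.292.

Q̄_A / Q̄_B ≈ 2.29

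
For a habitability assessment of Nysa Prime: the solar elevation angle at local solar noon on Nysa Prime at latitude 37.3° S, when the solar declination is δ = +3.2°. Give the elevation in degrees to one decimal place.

49.5°

At local noon the hour angle is zero, so the zenith angle equals |φ − δ| = |-37.3° − (+3.200°)| = 40.500°.
Elevation = 90° − 40.500° = 49.5°.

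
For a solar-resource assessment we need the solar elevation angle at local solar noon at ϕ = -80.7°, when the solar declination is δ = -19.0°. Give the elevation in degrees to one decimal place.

At local noon the hour angle is zero, so the zenith angle equals |ϕ − δ| = |-80.7° − (-19.000°)| = 61.700°.
Elevation = 90° − 61.700° = 28.3°.

28.3°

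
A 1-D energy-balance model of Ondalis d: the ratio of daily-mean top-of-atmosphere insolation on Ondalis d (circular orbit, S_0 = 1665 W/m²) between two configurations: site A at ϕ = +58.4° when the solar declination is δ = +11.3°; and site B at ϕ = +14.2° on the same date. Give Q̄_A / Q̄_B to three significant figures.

— Configuration A (ϕ=+58.4°):
cos h₀ = −tan(+58.4°) tan(+11.300°) = -0.3248, h₀ = 1.9016 rad.
Bracket: h₀ sin ϕ sin δ + cos ϕ cos δ sin h₀ = 1.9016×0.85173×0.19595 + 0.52399×0.98061×0.94578 = 0.317370 + 0.485970 = 0.803340.
Q̄ = (S_0/π) × [bracket] = (1665/π) × 0.803340 = 425.76 W/m².
— Configuration B (ϕ=+14.2°):
cos h₀ = −tan(+14.2°) tan(+11.300°) = -0.0506, h₀ = 1.6214 rad.
Bracket: h₀ sin ϕ sin δ + cos ϕ cos δ sin h₀ = 1.6214×0.24531×0.19595 + 0.96945×0.98061×0.99872 = 0.077938 + 0.949436 = 1.027374.
Q̄ = (S_0/π) × [bracket] = (1665/π) × 1.027374 = 544.49 W/m².
Ratio Q̄_A / Q̄_B = 425.76 / 544.49 = 0.7819.

Q̄_A / Q̄_B ≈ 0.782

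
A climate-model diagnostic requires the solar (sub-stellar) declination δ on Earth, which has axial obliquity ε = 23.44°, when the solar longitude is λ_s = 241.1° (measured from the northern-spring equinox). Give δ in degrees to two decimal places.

δ = -20.38°

sin δ = sin ε · sin λ_s = sin 23.44° × sin 241.1° = -0.348250.
δ = arcsin(-0.348250) = -20.38°.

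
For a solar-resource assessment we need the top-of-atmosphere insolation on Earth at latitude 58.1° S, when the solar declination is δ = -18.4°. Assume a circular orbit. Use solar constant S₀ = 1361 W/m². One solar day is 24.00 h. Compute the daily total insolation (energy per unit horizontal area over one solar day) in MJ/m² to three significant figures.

cos H₀ = −tan(-58.1°) tan(-18.400°) = -0.5344, H₀ = 2.1346 rad.
Bracket: H₀ sin φ sin δ + cos φ cos δ sin H₀ = 2.1346×-0.84897×-0.31565 + 0.52844×0.94888×0.84521 = 0.572025 + 0.423810 = 0.995835.
Q̄ = (S₀/π) × [bracket] = (1361/π) × 0.995835 = 431.42 W/m².
Daily total = Q̄ × 24.00 h × 3600 s/h = 431.42 × 24.00 × 3600 / 10⁶ = 37.27 MJ/m².

37.3 MJ/m²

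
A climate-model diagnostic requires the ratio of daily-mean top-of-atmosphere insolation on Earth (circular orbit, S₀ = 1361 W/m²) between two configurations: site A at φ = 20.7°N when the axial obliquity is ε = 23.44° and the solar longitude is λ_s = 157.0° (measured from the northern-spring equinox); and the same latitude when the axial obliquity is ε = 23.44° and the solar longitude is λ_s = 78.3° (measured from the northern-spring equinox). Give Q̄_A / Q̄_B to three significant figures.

— Configuration A (φ=+20.7°):
Solar declination: sin δ = sin ε · sin λ_s = sin 23.44° × sin 157.0° = 0.15543, so δ = +8.942°.
cos H₀ = −tan(+20.7°) tan(+8.942°) = -0.0595, H₀ = 1.6303 rad.
Bracket: H₀ sin φ sin δ + cos φ cos δ sin H₀ = 1.6303×0.35347×0.15543 + 0.93544×0.98785×0.99823 = 0.089568 + 0.922439 = 1.012007.
Q̄ = (S₀/π) × [bracket] = (1361/π) × 1.012007 = 438.42 W/m².
— Configuration B (φ=+20.7°):
Solar declination: sin δ = sin ε · sin λ_s = sin 23.44° × sin 78.3° = 0.38952, so δ = +22.925°.
cos H₀ = −tan(+20.7°) tan(+22.925°) = -0.1598, H₀ = 1.7313 rad.
Bracket: H₀ sin φ sin δ + cos φ cos δ sin H₀ = 1.7313×0.35347×0.38952 + 0.93544×0.92102×0.98715 = 0.238372 + 0.850488 = 1.088860.
Q̄ = (S₀/π) × [bracket] = (1361/π) × 1.088860 = 471.72 W/m².
Ratio Q̄_A / Q̄_B = 438.42 / 471.72 = 0.9294.

Q̄_A / Q̄_B ≈ 0.929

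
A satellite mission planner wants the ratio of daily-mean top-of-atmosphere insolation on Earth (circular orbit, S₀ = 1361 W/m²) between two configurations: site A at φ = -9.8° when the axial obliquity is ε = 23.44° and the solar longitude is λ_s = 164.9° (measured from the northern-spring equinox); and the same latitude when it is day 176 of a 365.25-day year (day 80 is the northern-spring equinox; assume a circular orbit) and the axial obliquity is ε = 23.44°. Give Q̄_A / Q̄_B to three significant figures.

Q̄_A / Q̄_B ≈ 1.19

— Configuration A (φ=-9.8°):
Solar declination: sin δ = sin ε · sin λ_s = sin 23.44° × sin 164.9° = 0.10363, so δ = +5.948°.
cos H₀ = −tan(-9.8°) tan(+5.948°) = 0.0180, H₀ = 1.5528 rad.
Bracket: H₀ sin φ sin δ + cos φ cos δ sin H₀ = 1.5528×-0.17021×0.10363 + 0.98541×0.99462×0.99984 = -0.027390 + 0.979952 = 0.952562.
Q̄ = (S₀/π) × [bracket] = (1361/π) × 0.952562 = 412.67 W/m².
— Configuration B (φ=-9.8°):
Solar longitude: λ_s = 360° × (176 − 80)/365.25 = 94.620°.
sin δ = sin 23.44° × sin 94.620° = 0.39650, so δ = +23.359°.
cos H₀ = −tan(-9.8°) tan(+23.359°) = 0.0746, H₀ = 1.4961 rad.
Bracket: H₀ sin φ sin δ + cos φ cos δ sin H₀ = 1.4961×-0.17021×0.39650 + 0.98541×0.91804×0.99721 = -0.100969 + 0.902122 = 0.801153.
Q̄ = (S₀/π) × [bracket] = (1361/π) × 0.801153 = 347.08 W/m².
Ratio Q̄_A / Q̄_B = 412.67 / 347.08 = 1.189.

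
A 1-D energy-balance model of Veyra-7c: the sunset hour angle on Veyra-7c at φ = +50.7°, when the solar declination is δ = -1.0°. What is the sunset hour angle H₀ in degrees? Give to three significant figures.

H₀ = 88.8°

cos H₀ = −tan φ · tan δ = −tan(+50.7°) × tan(-1.000°) = 0.0213, so H₀ = 1.5495 rad = 88.78°.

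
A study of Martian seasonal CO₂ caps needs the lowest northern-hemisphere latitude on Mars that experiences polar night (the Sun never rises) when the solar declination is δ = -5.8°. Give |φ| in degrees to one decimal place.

|φ| = 84.2°

Polar night requires cos H₀ = −tan φ tan δ ≥ 1, i.e. tan φ tan δ ≤ −1.
The boundary is |tan φ| · |tan δ| = 1, so |φ| = 90° − |δ| = 90° − 5.8° = 84.2° in the northern hemisphere.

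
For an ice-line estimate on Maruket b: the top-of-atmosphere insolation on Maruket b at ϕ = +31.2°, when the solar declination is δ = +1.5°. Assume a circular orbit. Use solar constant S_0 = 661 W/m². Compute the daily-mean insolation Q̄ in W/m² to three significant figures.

cos h₀ = −tan(+31.2°) tan(+1.500°) = -0.0159, h₀ = 1.5867 rad.
Bracket: h₀ sin ϕ sin δ + cos ϕ cos δ sin h₀ = 1.5867×0.51803×0.02618 + 0.85536×0.99966×0.99987 = 0.021519 + 0.854958 = 0.876477.
Q̄ = (S_0/π) × [bracket] = (661/π) × 0.876477 = 184.4 W/m².

Q̄ ≈ 184 W/m²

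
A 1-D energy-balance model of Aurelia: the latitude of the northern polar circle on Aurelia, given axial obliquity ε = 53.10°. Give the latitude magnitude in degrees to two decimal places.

The polar circle is the lowest latitude that experiences at least one full rotation of continuous daylight at the northern-summer solstice; it lies at |ϕ| = 90° − ε = 90° − 53.10° = 36.90°.

36.90°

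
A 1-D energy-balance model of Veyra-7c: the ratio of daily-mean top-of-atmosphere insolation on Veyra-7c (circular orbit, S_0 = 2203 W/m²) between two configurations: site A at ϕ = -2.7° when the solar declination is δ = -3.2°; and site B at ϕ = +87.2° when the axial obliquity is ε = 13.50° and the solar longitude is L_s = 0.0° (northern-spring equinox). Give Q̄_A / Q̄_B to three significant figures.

Q̄_A / Q̄_B ≈ 20.5

— Configuration A (ϕ=-2.7°):
cos h₀ = −tan(-2.7°) tan(-3.200°) = -0.0026, h₀ = 1.5734 rad.
Bracket: h₀ sin ϕ sin δ + cos ϕ cos δ sin h₀ = 1.5734×-0.04711×-0.05582 + 0.99889×0.99844×1.00000 = 0.004138 + 0.997332 = 1.001470.
Q̄ = (S_0/π) × [bracket] = (2203/π) × 1.001470 = 702.27 W/m².
— Configuration B (ϕ=+87.2°):
Solar declination: sin δ = sin ε · sin L_s = sin 13.50° × sin 0.0° = 0.00000, so δ = +0.000°.
cos h₀ = −tan(+87.2°) tan(+0.000°) = -0.0000, h₀ = 1.5708 rad.
Bracket: h₀ sin ϕ sin δ + cos ϕ cos δ sin h₀ = 1.5708×0.99881×0.00000 + 0.04885×1.00000×1.00000 = 0.000000 + 0.048850 = 0.048850.
Q̄ = (S_0/π) × [bracket] = (2203/π) × 0.048850 = 34.255 W/m².
Ratio Q̄_A / Q̄_B = 702.27 / 34.255 = 20.50.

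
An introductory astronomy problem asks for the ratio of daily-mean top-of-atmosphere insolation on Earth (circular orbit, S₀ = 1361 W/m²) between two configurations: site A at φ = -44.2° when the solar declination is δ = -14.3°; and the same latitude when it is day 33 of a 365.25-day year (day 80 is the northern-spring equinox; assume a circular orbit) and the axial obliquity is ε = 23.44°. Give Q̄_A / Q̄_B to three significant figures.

— Configuration A (φ=-44.2°):
cos H₀ = −tan(-44.2°) tan(-14.300°) = -0.2479, H₀ = 1.8213 rad.
Bracket: H₀ sin φ sin δ + cos φ cos δ sin H₀ = 1.8213×-0.69717×-0.24700 + 0.71691×0.96902×0.96879 = 0.313630 + 0.673019 = 0.986649.
Q̄ = (S₀/π) × [bracket] = (1361/π) × 0.986649 = 427.44 W/m².
— Configuration B (φ=-44.2°):
Solar longitude: λ_s = 360° × (33 − 80)/365.25 = -46.324°, i.e. -46.324° + 360° = 313.676°.
sin δ = sin 23.44° × sin 313.676° = -0.28771, so δ = -16.721°.
cos H₀ = −tan(-44.2°) tan(-16.721°) = -0.2921, H₀ = 1.8673 rad.
Bracket: H₀ sin φ sin δ + cos φ cos δ sin H₀ = 1.8673×-0.69717×-0.28771 + 0.71691×0.95772×0.95638 = 0.374548 + 0.656650 = 1.031198.
Q̄ = (S₀/π) × [bracket] = (1361/π) × 1.031198 = 446.74 W/m².
Ratio Q̄_A / Q̄_B = 427.44 / 446.74 = 0.9568.

Q̄_A / Q̄_B ≈ 0.957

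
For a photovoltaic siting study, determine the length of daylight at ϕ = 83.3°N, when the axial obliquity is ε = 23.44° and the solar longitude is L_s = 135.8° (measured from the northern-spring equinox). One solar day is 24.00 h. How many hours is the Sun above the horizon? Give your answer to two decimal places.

Solar declination: sin δ = sin ε · sin L_s = sin 23.44° × sin 135.8° = 0.27732, so δ = +16.101°.
Sunrise equation: cos h₀ = −tan ϕ · tan δ = -2.4571 ≤ −1, so the Sun never sets (polar day) and h₀ = π.
Daylight = 2h₀/(2π) × 24.00 h = (3.1416/π) × 24.00 = 24.00 h.

24.00 h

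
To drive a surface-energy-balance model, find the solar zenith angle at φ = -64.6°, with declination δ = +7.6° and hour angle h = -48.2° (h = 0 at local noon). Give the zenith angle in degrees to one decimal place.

cos θ_z = sin φ sin δ + cos φ cos δ cos h = -0.119472 + 0.283388 = 0.163916.
θ_z = arccos(0.163916) = 80.6°.

θ_z = 80.6°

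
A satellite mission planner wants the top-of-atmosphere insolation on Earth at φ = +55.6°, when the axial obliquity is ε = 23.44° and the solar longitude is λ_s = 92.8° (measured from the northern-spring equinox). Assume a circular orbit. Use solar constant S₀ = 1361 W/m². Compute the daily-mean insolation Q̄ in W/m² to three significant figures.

Q̄ ≈ 494 W/m²

Solar declination: sin δ = sin ε · sin λ_s = sin 23.44° × sin 92.8° = 0.39731, so δ = +23.410°.
cos H₀ = −tan(+55.6°) tan(+23.410°) = -0.6323, H₀ = 2.2553 rad.
Bracket: H₀ sin φ sin δ + cos φ cos δ sin H₀ = 2.2553×0.82511×0.39731 + 0.56497×0.91768×0.77471 = 0.739342 + 0.401657 = 1.140999.
Q̄ = (S₀/π) × [bracket] = (1361/π) × 1.140999 = 494.3 W/m².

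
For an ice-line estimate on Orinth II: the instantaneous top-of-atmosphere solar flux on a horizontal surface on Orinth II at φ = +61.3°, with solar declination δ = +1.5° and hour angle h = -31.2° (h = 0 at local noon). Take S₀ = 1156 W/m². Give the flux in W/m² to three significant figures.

cos θ_z = sin φ sin δ + cos φ cos δ cos h = 0.022961 + 0.410625 = 0.433586.
Flux = S₀ · cos θ_z = 1156 × 0.433586 = 501.2 W/m².

501 W/m²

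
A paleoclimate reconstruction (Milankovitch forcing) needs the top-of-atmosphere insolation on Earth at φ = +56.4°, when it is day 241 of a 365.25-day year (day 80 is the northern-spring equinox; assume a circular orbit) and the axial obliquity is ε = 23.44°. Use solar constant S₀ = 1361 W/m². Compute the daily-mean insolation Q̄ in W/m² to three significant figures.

Solar longitude: λ_s = 360° × (241 − 80)/365.25 = 158.686°.
sin δ = sin 23.44° × sin 158.686° = 0.14459, so δ = +8.313°.
cos H₀ = −tan(+56.4°) tan(+8.313°) = -0.2199, H₀ = 1.7925 rad.
Bracket: H₀ sin φ sin δ + cos φ cos δ sin H₀ = 1.7925×0.83292×0.14459 + 0.55339×0.98949×0.97551 = 0.215874 + 0.534164 = 0.750038.
Q̄ = (S₀/π) × [bracket] = (1361/π) × 0.750038 = 324.9 W/m².

Q̄ ≈ 325 W/m²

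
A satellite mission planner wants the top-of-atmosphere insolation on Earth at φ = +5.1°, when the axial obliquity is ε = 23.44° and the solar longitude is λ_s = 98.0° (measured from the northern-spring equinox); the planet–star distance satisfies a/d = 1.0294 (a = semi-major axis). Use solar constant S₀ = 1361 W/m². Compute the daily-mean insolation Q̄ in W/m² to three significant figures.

Q̄ ≈ 446 W/m²

Solar declination: sin δ = sin ε · sin λ_s = sin 23.44° × sin 98.0° = 0.39392, so δ = +23.198°.
cos H₀ = −tan(+5.1°) tan(+23.198°) = -0.0382, H₀ = 1.6091 rad.
Bracket: H₀ sin φ sin δ + cos φ cos δ sin H₀ = 1.6091×0.08889×0.39392 + 0.99604×0.91915×0.99927 = 0.056344 + 0.914842 = 0.971186.
Inverse-square distance factor (a/d)² = 1.0294² = 1.059664.
Q̄ = (S₀/π) × 1.059664 × [bracket] = (1361/π) × 1.059664 × 0.971186 = 445.8 W/m².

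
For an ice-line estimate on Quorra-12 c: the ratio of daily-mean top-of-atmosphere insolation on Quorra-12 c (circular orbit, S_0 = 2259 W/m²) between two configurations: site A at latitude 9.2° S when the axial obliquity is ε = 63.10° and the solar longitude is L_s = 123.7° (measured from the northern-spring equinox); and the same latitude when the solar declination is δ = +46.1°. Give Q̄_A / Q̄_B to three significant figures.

Q̄_A / Q̄_B ≈ 0.947

— Configuration A (ϕ=-9.2°):
Solar declination: sin δ = sin ε · sin L_s = sin 63.10° × sin 123.7° = 0.74193, so δ = +47.896°.
cos h₀ = −tan(-9.2°) tan(+47.896°) = 0.1792, h₀ = 1.3906 rad.
Bracket: h₀ sin ϕ sin δ + cos ϕ cos δ sin h₀ = 1.3906×-0.15988×0.74193 + 0.98714×0.67047×0.98381 = -0.164953 + 0.651132 = 0.486179.
Q̄ = (S_0/π) × [bracket] = (2259/π) × 0.486179 = 349.59 W/m².
— Configuration B (ϕ=-9.2°):
cos h₀ = −tan(-9.2°) tan(+46.100°) = 0.1683, h₀ = 1.4017 rad.
Bracket: h₀ sin ϕ sin δ + cos ϕ cos δ sin h₀ = 1.4017×-0.15988×0.72055 + 0.98714×0.69340×0.98573 = -0.161478 + 0.674715 = 0.513237.
Q̄ = (S_0/π) × [bracket] = (2259/π) × 0.513237 = 369.05 W/m².
Ratio Q̄_A / Q̄_B = 349.59 / 369.05 = 0.9473.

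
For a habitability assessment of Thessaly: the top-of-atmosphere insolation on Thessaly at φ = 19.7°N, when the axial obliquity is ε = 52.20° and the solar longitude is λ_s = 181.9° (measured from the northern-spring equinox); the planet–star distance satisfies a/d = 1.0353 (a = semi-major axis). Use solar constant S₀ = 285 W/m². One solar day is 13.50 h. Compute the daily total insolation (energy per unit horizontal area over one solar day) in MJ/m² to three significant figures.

Solar declination: sin δ = sin ε · sin λ_s = sin 52.20° × sin 181.9° = -0.02620, so δ = -1.501°.
cos H₀ = −tan(+19.7°) tan(-1.501°) = 0.0094, H₀ = 1.5614 rad.
Bracket: H₀ sin φ sin δ + cos φ cos δ sin H₀ = 1.5614×0.33710×-0.02620 + 0.94147×0.99966×0.99996 = -0.013790 + 0.941112 = 0.927322.
Inverse-square distance factor (a/d)² = 1.0353² = 1.071846.
Q̄ = (S₀/π) × 1.071846 × [bracket] = (285/π) × 1.071846 × 0.927322 = 90.169 W/m².
Daily total = Q̄ × 13.50 h × 3600 s/h = 90.169 × 13.50 × 3600 / 10⁶ = 4.382 MJ/m².

4.38 MJ/m²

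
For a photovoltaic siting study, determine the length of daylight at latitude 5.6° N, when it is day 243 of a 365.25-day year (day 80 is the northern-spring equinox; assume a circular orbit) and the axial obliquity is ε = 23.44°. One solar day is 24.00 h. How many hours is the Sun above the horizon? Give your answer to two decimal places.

12.10 h

Solar longitude: λ_s = 360° × (243 − 80)/365.25 = 160.657°.
sin δ = sin 23.44° × sin 160.657° = 0.13176, so δ = +7.571°.
cos H₀ = −tan φ · tan δ = −tan(+5.6°) × tan(+7.571°) = -0.0130, so H₀ = 1.5838 rad = 90.75°.
Daylight = 2H₀/(2π) × 24.00 h = (1.5838/π) × 24.00 = 12.10 h.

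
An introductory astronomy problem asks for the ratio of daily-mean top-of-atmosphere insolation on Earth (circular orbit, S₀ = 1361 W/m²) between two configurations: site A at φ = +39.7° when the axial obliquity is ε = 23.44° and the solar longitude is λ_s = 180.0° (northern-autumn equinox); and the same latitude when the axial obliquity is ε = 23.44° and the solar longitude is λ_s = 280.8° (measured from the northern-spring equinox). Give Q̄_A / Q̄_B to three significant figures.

— Configuration A (φ=+39.7°):
Solar declination: sin δ = sin ε · sin λ_s = sin 23.44° × sin 180.0° = 0.00000, so δ = +0.000°.
cos H₀ = −tan(+39.7°) tan(+0.000°) = -0.0000, H₀ = 1.5708 rad.
Bracket: H₀ sin φ sin δ + cos φ cos δ sin H₀ = 1.5708×0.63877×0.00000 + 0.76940×1.00000×1.00000 = 0.000000 + 0.769400 = 0.769400.
Q̄ = (S₀/π) × [bracket] = (1361/π) × 0.769400 = 333.32 W/m².
— Configuration B (φ=+39.7°):
Solar declination: sin δ = sin ε · sin λ_s = sin 23.44° × sin 280.8° = -0.39074, so δ = -23.001°.
cos H₀ = −tan(+39.7°) tan(-23.001°) = 0.3524, H₀ = 1.2106 rad.
Bracket: H₀ sin φ sin δ + cos φ cos δ sin H₀ = 1.2106×0.63877×-0.39074 + 0.76940×0.92050×0.93584 = -0.302157 + 0.662792 = 0.360635.
Q̄ = (S₀/π) × [bracket] = (1361/π) × 0.360635 = 156.23 W/m².
Ratio Q̄_A / Q̄_B = 333.32 / 156.23 = 2.134.

Q̄_A / Q̄_B ≈ 2.13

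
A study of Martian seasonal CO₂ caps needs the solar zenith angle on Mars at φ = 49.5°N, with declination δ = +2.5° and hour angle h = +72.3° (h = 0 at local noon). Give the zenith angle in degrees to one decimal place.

θ_z = 76.7°

cos θ_z = sin φ sin δ + cos φ cos δ cos h = 0.033168 + 0.197266 = 0.230434.
θ_z = arccos(0.230434) = 76.7°.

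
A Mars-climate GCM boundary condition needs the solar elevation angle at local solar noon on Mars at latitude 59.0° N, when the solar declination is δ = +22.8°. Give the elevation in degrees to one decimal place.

At local noon the hour angle is zero, so the zenith angle equals |ϕ − δ| = |+59.0° − (+22.800°)| = 36.200°.
Elevation = 90° − 36.200° = 53.8°.

53.8°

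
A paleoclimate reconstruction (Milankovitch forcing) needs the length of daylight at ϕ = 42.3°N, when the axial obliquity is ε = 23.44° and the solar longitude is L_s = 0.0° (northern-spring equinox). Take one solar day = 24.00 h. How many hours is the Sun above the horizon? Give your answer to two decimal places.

Solar declination: sin δ = sin ε · sin L_s = sin 23.44° × sin 0.0° = 0.00000, so δ = +0.000°.
cos h₀ = −tan ϕ · tan δ = −tan(+42.3°) × tan(+0.000°) = -0.0000, so h₀ = 1.5708 rad = 90.00°.
Daylight = 2h₀/(2π) × 24.00 h = (1.5708/π) × 24.00 = 12.00 h.

12.00 h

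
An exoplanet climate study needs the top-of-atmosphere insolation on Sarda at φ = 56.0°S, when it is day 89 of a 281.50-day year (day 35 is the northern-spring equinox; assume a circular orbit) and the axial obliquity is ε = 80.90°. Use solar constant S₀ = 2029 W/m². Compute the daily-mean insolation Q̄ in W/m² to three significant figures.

Q̄ ≈ 0.00 W/m²

Solar longitude: λ_s = 360° × (89 − 35)/281.50 = 69.059°.
sin δ = sin 80.90° × sin 69.059° = 0.92219, so δ = +67.249°.
cos H₀ = −tan(-56.0°) tan(+67.249°) = 3.5353 ≥ 1 ⇒ polar night, H₀ = 0 and Q̄ = 0.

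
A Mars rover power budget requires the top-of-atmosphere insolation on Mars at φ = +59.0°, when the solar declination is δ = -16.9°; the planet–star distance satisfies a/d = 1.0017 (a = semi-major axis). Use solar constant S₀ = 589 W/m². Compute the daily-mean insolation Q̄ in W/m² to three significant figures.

cos H₀ = −tan(+59.0°) tan(-16.900°) = 0.5056, H₀ = 1.0407 rad.
Bracket: H₀ sin φ sin δ + cos φ cos δ sin H₀ = 1.0407×0.85717×-0.29070 + 0.51504×0.95681×0.86274 = -0.259321 + 0.425154 = 0.165833.
Inverse-square distance factor (a/d)² = 1.0017² = 1.003403.
Q̄ = (S₀/π) × 1.003403 × [bracket] = (589/π) × 1.003403 × 0.165833 = 31.20 W/m².

Q̄ ≈ 31.2 W/m²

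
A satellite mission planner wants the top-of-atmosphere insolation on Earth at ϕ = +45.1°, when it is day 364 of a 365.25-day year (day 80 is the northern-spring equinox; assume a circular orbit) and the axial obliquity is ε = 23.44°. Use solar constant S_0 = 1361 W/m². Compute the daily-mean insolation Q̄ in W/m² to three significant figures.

Q̄ ≈ 119 W/m²

Solar longitude: L_s = 360° × (364 − 80)/365.25 = 279.918°.
sin δ = sin 23.44° × sin 279.918° = -0.39184, so δ = -23.069°.
cos h₀ = −tan(+45.1°) tan(-23.069°) = 0.4274, h₀ = 1.1292 rad.
Bracket: h₀ sin ϕ sin δ + cos ϕ cos δ sin h₀ = 1.1292×0.70834×-0.39184 + 0.70587×0.92003×0.90407 = -0.313416 + 0.587123 = 0.273707.
Q̄ = (S_0/π) × [bracket] = (1361/π) × 0.273707 = 118.6 W/m².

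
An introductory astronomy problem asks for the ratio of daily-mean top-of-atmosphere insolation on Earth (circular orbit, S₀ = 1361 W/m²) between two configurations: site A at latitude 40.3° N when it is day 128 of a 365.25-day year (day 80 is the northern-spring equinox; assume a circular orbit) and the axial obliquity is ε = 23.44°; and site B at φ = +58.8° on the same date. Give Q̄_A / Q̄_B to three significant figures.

Q̄_A / Q̄_B ≈ 1.10

— Configuration A (φ=+40.3°):
Solar longitude: λ_s = 360° × (128 − 80)/365.25 = 47.310°.
sin δ = sin 23.44° × sin 47.310° = 0.29239, so δ = +17.001°.
cos H₀ = −tan(+40.3°) tan(+17.001°) = -0.2593, H₀ = 1.8331 rad.
Bracket: H₀ sin φ sin δ + cos φ cos δ sin H₀ = 1.8331×0.64679×0.29239 + 0.76267×0.95630×0.96580 = 0.346667 + 0.704398 = 1.051065.
Q̄ = (S₀/π) × [bracket] = (1361/π) × 1.051065 = 455.34 W/m².
— Configuration B (φ=+58.8°):
cos H₀ = −tan(+58.8°) tan(+17.001°) = -0.5049, H₀ = 2.1000 rad.
Bracket: H₀ sin φ sin δ + cos φ cos δ sin H₀ = 2.1000×0.85536×0.29239 + 0.51803×0.95630×0.86321 = 0.525207 + 0.427627 = 0.952834.
Q̄ = (S₀/π) × [bracket] = (1361/π) × 0.952834 = 412.79 W/m².
Ratio Q̄_A / Q̄_B = 455.34 / 412.79 = 1.103.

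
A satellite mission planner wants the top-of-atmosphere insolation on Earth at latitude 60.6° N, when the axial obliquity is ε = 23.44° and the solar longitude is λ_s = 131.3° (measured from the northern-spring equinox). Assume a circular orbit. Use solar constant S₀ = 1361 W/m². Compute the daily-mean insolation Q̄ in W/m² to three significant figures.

Q̄ ≈ 412 W/m²

Solar declination: sin δ = sin ε · sin λ_s = sin 23.44° × sin 131.3° = 0.29884, so δ = +17.388°.
cos H₀ = −tan(+60.6°) tan(+17.388°) = -0.5558, H₀ = 2.1601 rad.
Bracket: H₀ sin φ sin δ + cos φ cos δ sin H₀ = 2.1601×0.87121×0.29884 + 0.49090×0.95430×0.83134 = 0.562387 + 0.389454 = 0.951841.
Q̄ = (S₀/π) × [bracket] = (1361/π) × 0.951841 = 412.4 W/m².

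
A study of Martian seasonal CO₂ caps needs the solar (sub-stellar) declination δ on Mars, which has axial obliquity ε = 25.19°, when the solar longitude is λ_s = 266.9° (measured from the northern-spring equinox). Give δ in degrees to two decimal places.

δ = -25.15°

sin δ = sin ε · sin λ_s = sin 25.19° × sin 266.9° = -0.424999.
δ = arcsin(-0.424999) = -25.15°.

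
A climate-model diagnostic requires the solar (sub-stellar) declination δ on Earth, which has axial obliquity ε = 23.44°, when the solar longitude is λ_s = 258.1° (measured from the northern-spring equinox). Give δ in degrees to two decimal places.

sin δ = sin ε · sin λ_s = sin 23.44° × sin 258.1° = -0.389240.
δ = arcsin(-0.389240) = -22.91°.

δ = -22.91°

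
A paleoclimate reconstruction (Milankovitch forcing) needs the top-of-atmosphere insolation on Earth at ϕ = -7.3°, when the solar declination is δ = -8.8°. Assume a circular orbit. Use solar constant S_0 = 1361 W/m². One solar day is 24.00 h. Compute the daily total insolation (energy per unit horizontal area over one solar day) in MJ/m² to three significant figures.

37.8 MJ/m²

cos h₀ = −tan(-7.3°) tan(-8.800°) = -0.0198, h₀ = 1.5906 rad.
Bracket: h₀ sin ϕ sin δ + cos ϕ cos δ sin h₀ = 1.5906×-0.12706×-0.15299 + 0.99189×0.98823×0.99980 = 0.030920 + 0.980019 = 1.010939.
Q̄ = (S_0/π) × [bracket] = (1361/π) × 1.010939 = 437.96 W/m².
Daily total = Q̄ × 24.00 h × 3600 s/h = 437.96 × 24.00 × 3600 / 10⁶ = 37.84 MJ/m².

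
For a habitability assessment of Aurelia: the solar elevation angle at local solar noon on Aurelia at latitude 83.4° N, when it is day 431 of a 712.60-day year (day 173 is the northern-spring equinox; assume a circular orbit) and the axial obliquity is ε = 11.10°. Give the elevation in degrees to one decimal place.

15.0°

Solar longitude: λ_s = 360° × (431 − 173)/712.60 = 130.340°.
sin δ = sin 11.10° × sin 130.340° = 0.14674, so δ = +8.438°.
At local noon the hour angle is zero, so the zenith angle equals |φ − δ| = |+83.4° − (+8.438°)| = 74.962°.
Elevation = 90° − 74.962° = 15.0°.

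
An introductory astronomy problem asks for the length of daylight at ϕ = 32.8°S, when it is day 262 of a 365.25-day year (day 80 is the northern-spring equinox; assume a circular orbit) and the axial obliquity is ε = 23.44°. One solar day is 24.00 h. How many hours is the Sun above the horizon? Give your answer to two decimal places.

11.98 h

Solar longitude: L_s = 360° × (262 − 80)/365.25 = 179.384°.
sin δ = sin 23.44° × sin 179.384° = 0.00428, so δ = +0.245°.
cos h₀ = −tan ϕ · tan δ = −tan(-32.8°) × tan(+0.245°) = 0.0028, so h₀ = 1.5680 rad = 89.84°.
Daylight = 2h₀/(2π) × 24.00 h = (1.5680/π) × 24.00 = 11.98 h.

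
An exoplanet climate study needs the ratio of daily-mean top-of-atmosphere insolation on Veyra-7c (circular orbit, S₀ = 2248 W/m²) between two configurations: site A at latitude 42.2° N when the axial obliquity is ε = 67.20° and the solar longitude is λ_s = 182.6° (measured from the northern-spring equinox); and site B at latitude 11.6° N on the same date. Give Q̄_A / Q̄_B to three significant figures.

— Configuration A (φ=+42.2°):
Solar declination: sin δ = sin ε · sin λ_s = sin 67.20° × sin 182.6° = -0.04182, so δ = -2.397°.
cos H₀ = −tan(+42.2°) tan(-2.397°) = 0.0380, H₀ = 1.5328 rad.
Bracket: H₀ sin φ sin δ + cos φ cos δ sin H₀ = 1.5328×0.67172×-0.04182 + 0.74080×0.99913×0.99928 = -0.043058 + 0.739623 = 0.696565.
Q̄ = (S₀/π) × [bracket] = (2248/π) × 0.696565 = 498.43 W/m².
— Configuration B (φ=+11.6°):
cos H₀ = −tan(+11.6°) tan(-2.397°) = 0.0086, H₀ = 1.5622 rad.
Bracket: H₀ sin φ sin δ + cos φ cos δ sin H₀ = 1.5622×0.20108×-0.04182 + 0.97958×0.99913×0.99996 = -0.013137 + 0.978689 = 0.965552.
Q̄ = (S₀/π) × [bracket] = (2248/π) × 0.965552 = 690.91 W/m².
Ratio Q̄_A / Q̄_B = 498.43 / 690.91 = 0.7214.

Q̄_A / Q̄_B ≈ 0.721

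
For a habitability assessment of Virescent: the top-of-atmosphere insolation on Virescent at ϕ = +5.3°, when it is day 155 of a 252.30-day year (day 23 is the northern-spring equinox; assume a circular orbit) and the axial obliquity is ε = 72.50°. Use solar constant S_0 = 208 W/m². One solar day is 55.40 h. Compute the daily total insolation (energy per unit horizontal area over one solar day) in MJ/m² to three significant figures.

Solar longitude: L_s = 360° × (155 − 23)/252.30 = 188.347°.
sin δ = sin 72.50° × sin 188.347° = -0.13845, so δ = -7.958°.
cos h₀ = −tan(+5.3°) tan(-7.958°) = 0.0130, h₀ = 1.5578 rad.
Bracket: h₀ sin ϕ sin δ + cos ϕ cos δ sin h₀ = 1.5578×0.09237×-0.13845 + 0.99572×0.99037×0.99992 = -0.019922 + 0.986052 = 0.966130.
Q̄ = (S_0/π) × [bracket] = (208/π) × 0.966130 = 63.966 W/m².
Daily total = Q̄ × 55.40 h × 3600 s/h = 63.966 × 55.40 × 3600 / 10⁶ = 12.76 MJ/m².

12.8 MJ/m²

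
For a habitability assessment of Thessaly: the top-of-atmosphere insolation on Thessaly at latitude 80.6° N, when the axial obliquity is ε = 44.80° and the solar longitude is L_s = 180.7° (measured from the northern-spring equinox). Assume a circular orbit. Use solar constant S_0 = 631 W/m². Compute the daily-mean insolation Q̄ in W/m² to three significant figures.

Solar declination: sin δ = sin ε · sin L_s = sin 44.80° × sin 180.7° = -0.00861, so δ = -0.493°.
cos h₀ = −tan(+80.6°) tan(-0.493°) = 0.0520, h₀ = 1.5188 rad.
Bracket: h₀ sin ϕ sin δ + cos ϕ cos δ sin h₀ = 1.5188×0.98657×-0.00861 + 0.16333×0.99996×0.99865 = -0.012901 + 0.163103 = 0.150202.
Q̄ = (S_0/π) × [bracket] = (631/π) × 0.150202 = 30.17 W/m².

Q̄ ≈ 30.2 W/m²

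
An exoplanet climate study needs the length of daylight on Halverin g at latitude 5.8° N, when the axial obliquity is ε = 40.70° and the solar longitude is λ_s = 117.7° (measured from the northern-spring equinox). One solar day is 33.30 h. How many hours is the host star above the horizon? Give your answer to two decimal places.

Solar declination: sin δ = sin ε · sin λ_s = sin 40.70° × sin 117.7° = 0.57736, so δ = +35.265°.
cos H₀ = −tan φ · tan δ = −tan(+5.8°) × tan(+35.265°) = -0.0718, so H₀ = 1.6427 rad = 94.12°.
Daylight = 2H₀/(2π) × 33.30 h = (1.6427/π) × 33.30 = 17.41 h.

17.41 h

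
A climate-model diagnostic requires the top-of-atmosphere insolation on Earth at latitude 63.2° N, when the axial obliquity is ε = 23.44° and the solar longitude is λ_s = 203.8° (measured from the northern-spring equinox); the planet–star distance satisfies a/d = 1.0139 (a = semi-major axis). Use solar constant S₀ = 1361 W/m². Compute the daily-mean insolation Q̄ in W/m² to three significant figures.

Solar declination: sin δ = sin ε · sin λ_s = sin 23.44° × sin 203.8° = -0.16053, so δ = -9.237°.
cos H₀ = −tan(+63.2°) tan(-9.237°) = 0.3220, H₀ = 1.2430 rad.
Bracket: H₀ sin φ sin δ + cos φ cos δ sin H₀ = 1.2430×0.89259×-0.16053 + 0.45088×0.98703×0.94675 = -0.178106 + 0.421334 = 0.243228.
Inverse-square distance factor (a/d)² = 1.0139² = 1.027993.
Q̄ = (S₀/π) × 1.027993 × [bracket] = (1361/π) × 1.027993 × 0.243228 = 108.3 W/m².

Q̄ ≈ 108 W/m²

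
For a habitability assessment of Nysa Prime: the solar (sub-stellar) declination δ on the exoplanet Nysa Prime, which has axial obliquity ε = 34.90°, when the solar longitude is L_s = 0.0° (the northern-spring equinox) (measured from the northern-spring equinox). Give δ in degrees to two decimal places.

δ = +0.00°

sin δ = sin ε · sin L_s = sin 34.90° × sin 0.0° = 0.000000.
δ = arcsin(0.000000) = +0.00°.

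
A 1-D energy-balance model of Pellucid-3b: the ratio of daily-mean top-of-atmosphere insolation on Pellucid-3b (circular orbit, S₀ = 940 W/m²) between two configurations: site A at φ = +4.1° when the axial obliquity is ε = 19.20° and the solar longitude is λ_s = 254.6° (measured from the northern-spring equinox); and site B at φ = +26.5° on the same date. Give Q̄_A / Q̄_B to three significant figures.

— Configuration A (φ=+4.1°):
Solar declination: sin δ = sin ε · sin λ_s = sin 19.20° × sin 254.6° = -0.31706, so δ = -18.485°.
cos H₀ = −tan(+4.1°) tan(-18.485°) = 0.0240, H₀ = 1.5468 rad.
Bracket: H₀ sin φ sin δ + cos φ cos δ sin H₀ = 1.5468×0.07150×-0.31706 + 0.99744×0.94841×0.99971 = -0.035066 + 0.945708 = 0.910642.
Q̄ = (S₀/π) × [bracket] = (940/π) × 0.910642 = 272.47 W/m².
— Configuration B (φ=+26.5°):
cos H₀ = −tan(+26.5°) tan(-18.485°) = 0.1667, H₀ = 1.4033 rad.
Bracket: H₀ sin φ sin δ + cos φ cos δ sin H₀ = 1.4033×0.44620×-0.31706 + 0.89493×0.94841×0.98601 = -0.198528 + 0.836886 = 0.638358.
Q̄ = (S₀/π) × [bracket] = (940/π) × 0.638358 = 191.00 W/m².
Ratio Q̄_A / Q̄_B = 272.47 / 191.00 = 1.427.

Q̄_A / Q̄_B ≈ 1.43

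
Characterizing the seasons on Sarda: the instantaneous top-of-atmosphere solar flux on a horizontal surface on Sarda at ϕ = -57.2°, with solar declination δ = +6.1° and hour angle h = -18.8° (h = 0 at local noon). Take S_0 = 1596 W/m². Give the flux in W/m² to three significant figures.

cos θ_z = sin ϕ sin δ + cos ϕ cos δ cos h = -0.089322 + 0.509904 = 0.420582.
Flux = S_0 · cos θ_z = 1596 × 0.420582 = 671.2 W/m².

671 W/m²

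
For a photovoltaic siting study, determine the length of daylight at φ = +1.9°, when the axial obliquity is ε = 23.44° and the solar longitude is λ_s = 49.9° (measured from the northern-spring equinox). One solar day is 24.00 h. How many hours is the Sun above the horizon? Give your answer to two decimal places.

12.08 h

Solar declination: sin δ = sin ε · sin λ_s = sin 23.44° × sin 49.9° = 0.30428, so δ = +17.715°.
cos H₀ = −tan φ · tan δ = −tan(+1.9°) × tan(+17.715°) = -0.0106, so H₀ = 1.5814 rad = 90.61°.
Daylight = 2H₀/(2π) × 24.00 h = (1.5814/π) × 24.00 = 12.08 h.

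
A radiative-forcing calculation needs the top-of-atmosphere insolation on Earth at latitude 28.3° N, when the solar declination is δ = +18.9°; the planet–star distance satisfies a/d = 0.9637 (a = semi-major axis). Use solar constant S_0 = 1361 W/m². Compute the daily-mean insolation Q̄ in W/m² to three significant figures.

cos h₀ = −tan(+28.3°) tan(+18.900°) = -0.1844, h₀ = 1.7562 rad.
Bracket: h₀ sin ϕ sin δ + cos ϕ cos δ sin h₀ = 1.7562×0.47409×0.32392 + 0.88048×0.94609×0.98286 = 0.269695 + 0.818735 = 1.088430.
Inverse-square distance factor (a/d)² = 0.9637² = 0.928718.
Q̄ = (S_0/π) × 0.928718 × [bracket] = (1361/π) × 0.928718 × 1.088430 = 437.9 W/m².

Q̄ ≈ 438 W/m²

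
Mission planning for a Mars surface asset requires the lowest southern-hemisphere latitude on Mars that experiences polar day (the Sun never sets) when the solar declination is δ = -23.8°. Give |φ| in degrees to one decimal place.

Polar day requires cos H₀ = −tan φ tan δ ≤ −1, i.e. tan φ tan δ ≥ 1.
The boundary is |tan φ| · |tan δ| = 1, so |φ| = 90° − |δ| = 90° − 23.8° = 66.2° in the southern hemisphere.

|φ| = 66.2°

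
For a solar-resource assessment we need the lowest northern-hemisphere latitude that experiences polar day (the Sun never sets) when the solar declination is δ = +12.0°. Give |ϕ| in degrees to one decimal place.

Polar day requires cos h₀ = −tan ϕ tan δ ≤ −1, i.e. tan ϕ tan δ ≥ 1.
The boundary is |tan ϕ| · |tan δ| = 1, so |ϕ| = 90° − |δ| = 90° − 12.0° = 78.0° in the northern hemisphere.

|ϕ| = 78.0°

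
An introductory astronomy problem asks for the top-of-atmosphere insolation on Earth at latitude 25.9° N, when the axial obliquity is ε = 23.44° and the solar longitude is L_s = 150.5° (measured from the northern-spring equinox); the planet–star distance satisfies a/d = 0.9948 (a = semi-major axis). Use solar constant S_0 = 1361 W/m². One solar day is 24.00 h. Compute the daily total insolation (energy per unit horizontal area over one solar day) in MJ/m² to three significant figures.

Solar declination: sin δ = sin ε · sin L_s = sin 23.44° × sin 150.5° = 0.19588, so δ = +11.296°.
cos h₀ = −tan(+25.9°) tan(+11.296°) = -0.0970, h₀ = 1.6679 rad.
Bracket: h₀ sin ϕ sin δ + cos ϕ cos δ sin h₀ = 1.6679×0.43680×0.19588 + 0.89956×0.98063×0.99529 = 0.142706 + 0.877981 = 1.020687.
Inverse-square distance factor (a/d)² = 0.9948² = 0.989627.
Q̄ = (S_0/π) × 0.989627 × [bracket] = (1361/π) × 0.989627 × 1.020687 = 437.60 W/m².
Daily total = Q̄ × 24.00 h × 3600 s/h = 437.60 × 24.00 × 3600 / 10⁶ = 37.81 MJ/m².

37.8 MJ/m²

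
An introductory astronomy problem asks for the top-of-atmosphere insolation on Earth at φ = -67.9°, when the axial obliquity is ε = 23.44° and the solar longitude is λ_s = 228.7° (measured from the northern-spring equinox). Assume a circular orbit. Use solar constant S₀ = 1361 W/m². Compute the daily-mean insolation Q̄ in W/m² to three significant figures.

Q̄ ≈ 393 W/m²

Solar declination: sin δ = sin ε · sin λ_s = sin 23.44° × sin 228.7° = -0.29884, so δ = -17.388°.
cos H₀ = −tan(-67.9°) tan(-17.388°) = -0.7712, H₀ = 2.4515 rad.
Bracket: H₀ sin φ sin δ + cos φ cos δ sin H₀ = 2.4515×-0.92653×-0.29884 + 0.37622×0.95430×0.63658 = 0.678782 + 0.228549 = 0.907331.
Q̄ = (S₀/π) × [bracket] = (1361/π) × 0.907331 = 393.1 W/m².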